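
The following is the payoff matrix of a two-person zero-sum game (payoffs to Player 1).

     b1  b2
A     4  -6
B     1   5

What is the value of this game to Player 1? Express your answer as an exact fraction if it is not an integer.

13/7

Row minima: A → -6, B → 1; maximin = 1.
Column maxima: b1 → 4, b2 → 5; minimax = 4.
1 ≠ 4, so there is no saddle point; optimal play is mixed.
Let Player 1 play A with probability p. Expected payoff against b1: 4p + 1(1−p) = 3p + 1; against b2: (-6)p + 5(1−p) = −11p + 5.
Setting these equal: 3p + 1 = −11p + 5 ⇒ 14p = 4 ⇒ p = 2/7, and the value is (3)·(2/7) + 1 = 13/7.
For Player 2: with q = P(b1), equating A's and B's payoffs gives 10q − 6 = −4q + 5 ⇒ q = 11/14.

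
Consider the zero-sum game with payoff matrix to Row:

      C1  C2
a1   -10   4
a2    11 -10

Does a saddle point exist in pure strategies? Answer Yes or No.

No

Row minima: a1 → -10, a2 → -10; maximin = -10.
Column maxima: C1 → 11, C2 → 4; minimax = 4.
-10 ≠ 4, so no pure-strategy equilibrium exists.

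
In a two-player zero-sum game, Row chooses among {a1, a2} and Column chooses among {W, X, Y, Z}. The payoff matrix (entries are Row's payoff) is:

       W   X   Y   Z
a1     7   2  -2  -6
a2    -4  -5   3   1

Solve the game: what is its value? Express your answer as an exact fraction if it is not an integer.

Row minima: a1 → -6, a2 → -5; maximin = -5.
Column maxima: W → 7, X → 2, Y → 3, Z → 1; minimax = 1.
-5 ≠ 1, so there is no saddle point; optimal play is mixed.
W is strictly dominated by X (it gives Row strictly more in every row), so Column never plays it.
Y is strictly dominated by Z (it gives Row strictly more in every row), so Column never plays it.
On the remaining 2×2 (a1, a2 vs X, Z):
Let Row play a1 with probability p. Expected payoff against X: 2p + (-5)(1−p) = 7p − 5; against Z: (-6)p + 1(1−p) = −7p + 1.
Setting these equal: 7p − 5 = −7p + 1 ⇒ 14p = 6 ⇒ p = 3/7, and the value is (7)·(3/7) − 5 = -2.
For Column: with q = P(X), equating a1's and a2's payoffs gives 8q − 6 = −6q + 1 ⇒ q = 1/2.

-2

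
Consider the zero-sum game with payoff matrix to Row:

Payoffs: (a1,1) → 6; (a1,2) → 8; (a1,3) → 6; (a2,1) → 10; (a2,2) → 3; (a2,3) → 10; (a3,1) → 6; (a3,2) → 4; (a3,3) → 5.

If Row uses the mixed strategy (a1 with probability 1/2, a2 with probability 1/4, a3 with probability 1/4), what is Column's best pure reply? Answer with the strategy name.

2

If Column plays 1, Row's expected payoff is (1/2)·6 + (1/4)·10 + (1/4)·6 = 7.
If Column plays 2, Row's expected payoff is (1/2)·8 + (1/4)·3 + (1/4)·4 = 23/4.
If Column plays 3, Row's expected payoff is (1/2)·6 + (1/4)·10 + (1/4)·5 = 27/4.
Column minimizes Row's payoff; the smallest is 23/4, so the best response is 2.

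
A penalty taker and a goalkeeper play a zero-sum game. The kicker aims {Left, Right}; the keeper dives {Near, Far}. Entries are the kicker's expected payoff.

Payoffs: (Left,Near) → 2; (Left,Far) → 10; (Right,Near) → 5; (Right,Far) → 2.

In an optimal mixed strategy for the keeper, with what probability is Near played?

8/11

Row minima: Left → 2, Right → 2; maximin = 2.
Column maxima: Near → 5, Far → 10; minimax = 5.
2 ≠ 5, so there is no saddle point; optimal play is mixed.
Let the kicker play Left with probability p. Expected payoff against Near: 2p + 5(1−p) = −3p + 5; against Far: 10p + 2(1−p) = 8p + 2.
Setting these equal: −3p + 5 = 8p + 2 ⇒ −11p = -3 ⇒ p = 3/11, and the value is (-3)·(3/11) + 5 = 46/11.
For the keeper: with q = P(Near), equating Left's and Right's payoffs gives −8q + 10 = 3q + 2 ⇒ q = 8/11.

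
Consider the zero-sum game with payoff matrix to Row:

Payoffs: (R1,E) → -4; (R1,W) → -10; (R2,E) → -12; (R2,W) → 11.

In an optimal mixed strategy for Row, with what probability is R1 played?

Row minima: R1 → -10, R2 → -12; maximin = -10.
Column maxima: E → -4, W → 11; minimax = -4.
-10 ≠ -4, so there is no saddle point; optimal play is mixed.
Let Row play R1 with probability p. Expected payoff against E: (-4)p + (-12)(1−p) = 8p − 12; against W: (-10)p + 11(1−p) = −21p + 11.
Setting these equal: 8p − 12 = −21p + 11 ⇒ 29p = 23 ⇒ p = 23/29, and the value is (8)·(23/29) − 12 = -164/29.
For Column: with q = P(E), equating R1's and R2's payoffs gives 6q − 10 = −23q + 11 ⇒ q = 21/29.

23/29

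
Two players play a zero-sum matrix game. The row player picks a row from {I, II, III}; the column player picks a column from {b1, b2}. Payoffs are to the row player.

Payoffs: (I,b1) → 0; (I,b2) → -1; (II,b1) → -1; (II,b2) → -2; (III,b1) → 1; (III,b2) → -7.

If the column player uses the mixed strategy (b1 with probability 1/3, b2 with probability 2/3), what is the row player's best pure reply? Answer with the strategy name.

Expected payoff of I: (1/3)·0 + (2/3)·(-1) = -2/3.
Expected payoff of II: (1/3)·(-1) + (2/3)·(-2) = -5/3.
Expected payoff of III: (1/3)·1 + (2/3)·(-7) = -13/3.
The largest is -2/3, so the row player's best response is I.

I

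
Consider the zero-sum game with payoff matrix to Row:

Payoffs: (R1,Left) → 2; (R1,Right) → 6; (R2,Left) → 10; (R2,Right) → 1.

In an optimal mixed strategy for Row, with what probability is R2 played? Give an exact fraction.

Row minima: R1 → 2, R2 → 1; maximin = 2.
Column maxima: Left → 10, Right → 6; minimax = 6.
2 ≠ 6, so there is no saddle point; optimal play is mixed.
Let Row play R1 with probability p. Expected payoff against Left: 2p + 10(1−p) = −8p + 10; against Right: 6p + 1(1−p) = 5p + 1.
Setting these equal: −8p + 10 = 5p + 1 ⇒ −13p = -9 ⇒ p = 9/13, and the value is (-8)·(9/13) + 10 = 58/13.
For Column: with q = P(Left), equating R1's and R2's payoffs gives −4q + 6 = 9q + 1 ⇒ q = 5/13.

4/13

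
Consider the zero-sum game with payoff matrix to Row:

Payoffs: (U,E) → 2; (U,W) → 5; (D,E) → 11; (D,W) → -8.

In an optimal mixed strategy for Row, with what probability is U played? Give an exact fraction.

19/22

Row minima: U → 2, D → -8; maximin = 2.
Column maxima: E → 11, W → 5; minimax = 5.
2 ≠ 5, so there is no saddle point; optimal play is mixed.
Let Row play U with probability p. Expected payoff against E: 2p + 11(1−p) = −9p + 11; against W: 5p + (-8)(1−p) = 13p − 8.
Setting these equal: −9p + 11 = 13p − 8 ⇒ −22p = -19 ⇒ p = 19/22, and the value is (-9)·(19/22) + 11 = 71/22.
For Column: with q = P(E), equating U's and D's payoffs gives −3q + 5 = 19q − 8 ⇒ q = 13/22.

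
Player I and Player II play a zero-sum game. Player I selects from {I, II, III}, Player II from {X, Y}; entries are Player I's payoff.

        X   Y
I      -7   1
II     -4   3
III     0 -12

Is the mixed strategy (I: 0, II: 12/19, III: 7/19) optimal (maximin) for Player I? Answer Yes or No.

Yes

Against X this mix gives (12/19)·(-4) + (7/19)·0 = -48/19.
Against Y this mix gives (12/19)·3 + (7/19)·(-12) = -48/19.
All of Player II's active replies (X, Y) yield -48/19, and no column does worse for Player I. The mix makes Player II indifferent and guarantees -48/19, so it is optimal.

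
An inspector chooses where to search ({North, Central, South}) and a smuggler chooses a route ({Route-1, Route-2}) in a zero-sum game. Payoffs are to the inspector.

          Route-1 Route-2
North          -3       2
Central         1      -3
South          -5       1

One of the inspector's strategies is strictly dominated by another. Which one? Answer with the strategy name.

South

North gives a strictly higher payoff than South against every column: -3 > -5, 2 > 1.
So South is strictly dominated and the inspector never plays it.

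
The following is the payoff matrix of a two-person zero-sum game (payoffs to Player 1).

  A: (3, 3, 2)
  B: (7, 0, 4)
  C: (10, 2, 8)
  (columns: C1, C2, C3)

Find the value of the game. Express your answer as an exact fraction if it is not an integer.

Row minima: A → 2, B → 0, C → 2; maximin = 2.
Column maxima: C1 → 10, C2 → 3, C3 → 8; minimax = 3.
2 ≠ 3, so there is no saddle point; optimal play is mixed.
B is strictly dominated by C, so Player 1 never plays it.
C1 is strictly dominated by C3 (it gives Player 1 strictly more in every row), so Player 2 never plays it.
On the remaining 2×2 (A, C vs C2, C3):
Let Player 1 play A with probability p. Expected payoff against C2: 3p + 2(1−p) = p + 2; against C3: 2p + 8(1−p) = −6p + 8.
Setting these equal: p + 2 = −6p + 8 ⇒ 7p = 6 ⇒ p = 6/7, and the value is (1)·(6/7) + 2 = 20/7.
For Player 2: with q = P(C2), equating A's and C's payoffs gives q + 2 = −6q + 8 ⇒ q = 6/7.

20/7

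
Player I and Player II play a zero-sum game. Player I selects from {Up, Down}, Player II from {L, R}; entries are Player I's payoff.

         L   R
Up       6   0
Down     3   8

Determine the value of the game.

Row minima: Up → 0, Down → 3; maximin = 3.
Column maxima: L → 6, R → 8; minimax = 6.
3 ≠ 6, so there is no saddle point; optimal play is mixed.
Let Player I play Up with probability p. Expected payoff against L: 6p + 3(1−p) = 3p + 3; against R: 0p + 8(1−p) = −8p + 8.
Setting these equal: 3p + 3 = −8p + 8 ⇒ 11p = 5 ⇒ p = 5/11, and the value is (3)·(5/11) + 3 = 48/11.
For Player II: with q = P(L), equating Up's and Down's payoffs gives 6q = −5q + 8 ⇒ q = 8/11.

48/11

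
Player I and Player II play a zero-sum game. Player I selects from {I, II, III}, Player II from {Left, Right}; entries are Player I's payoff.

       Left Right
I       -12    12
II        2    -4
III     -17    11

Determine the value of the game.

Row minima: I → -12, II → -4, III → -17; maximin = -4.
Column maxima: Left → 2, Right → 12; minimax = 2.
-4 ≠ 2, so there is no saddle point; optimal play is mixed.
III is strictly dominated by I, so Player I never plays it.
On the remaining 2×2 (I, II vs Left, Right):
Let Player I play I with probability p. Expected payoff against Left: (-12)p + 2(1−p) = −14p + 2; against Right: 12p + (-4)(1−p) = 16p − 4.
Setting these equal: −14p + 2 = 16p − 4 ⇒ −30p = -6 ⇒ p = 1/5, and the value is (-14)·(1/5) + 2 = -4/5.
For Player II: with q = P(Left), equating I's and II's payoffs gives −24q + 12 = 6q − 4 ⇒ q = 8/15.

-4/5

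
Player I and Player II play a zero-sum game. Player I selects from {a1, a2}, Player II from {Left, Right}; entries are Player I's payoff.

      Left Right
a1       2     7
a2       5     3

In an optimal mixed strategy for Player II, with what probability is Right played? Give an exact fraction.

Row minima: a1 → 2, a2 → 3; maximin = 3.
Column maxima: Left → 5, Right → 7; minimax = 5.
3 ≠ 5, so there is no saddle point; optimal play is mixed.
Let Player I play a1 with probability p. Expected payoff against Left: 2p + 5(1−p) = −3p + 5; against Right: 7p + 3(1−p) = 4p + 3.
Setting these equal: −3p + 5 = 4p + 3 ⇒ −7p = -2 ⇒ p = 2/7, and the value is (-3)·(2/7) + 5 = 29/7.
For Player II: with q = P(Left), equating a1's and a2's payoffs gives −5q + 7 = 2q + 3 ⇒ q = 4/7.

3/7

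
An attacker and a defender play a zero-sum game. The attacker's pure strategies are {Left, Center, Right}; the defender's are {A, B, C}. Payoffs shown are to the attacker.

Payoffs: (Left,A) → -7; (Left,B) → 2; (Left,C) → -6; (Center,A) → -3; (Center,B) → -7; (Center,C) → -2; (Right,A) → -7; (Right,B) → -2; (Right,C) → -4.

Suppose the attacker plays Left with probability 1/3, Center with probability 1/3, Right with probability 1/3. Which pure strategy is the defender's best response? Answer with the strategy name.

If the defender plays A, the attacker's expected payoff is (1/3)·(-7) + (1/3)·(-3) + (1/3)·(-7) = -17/3.
If the defender plays B, the attacker's expected payoff is (1/3)·2 + (1/3)·(-7) + (1/3)·(-2) = -7/3.
If the defender plays C, the attacker's expected payoff is (1/3)·(-6) + (1/3)·(-2) + (1/3)·(-4) = -4.
The defender minimizes the attacker's payoff; the smallest is -17/3, so the best response is A.

A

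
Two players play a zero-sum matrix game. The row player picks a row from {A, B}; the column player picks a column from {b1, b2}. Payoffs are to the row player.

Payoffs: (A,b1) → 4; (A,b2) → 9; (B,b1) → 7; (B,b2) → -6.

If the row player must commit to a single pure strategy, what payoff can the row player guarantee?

4

Row minima: A → 4, B → -6.
The best of these is 4.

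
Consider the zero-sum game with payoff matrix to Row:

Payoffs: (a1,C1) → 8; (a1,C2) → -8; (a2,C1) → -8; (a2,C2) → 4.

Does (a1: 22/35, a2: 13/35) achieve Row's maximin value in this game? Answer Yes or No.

No

Against C1 this mix gives (22/35)·8 + (13/35)·(-8) = 72/35.
Against C2 this mix gives (22/35)·(-8) + (13/35)·4 = -124/35.
Column will play C2, holding Row to -124/35. Shifting weight toward the row that does better against C2 would raise this floor (the equalizing mix achieves -8/7 against both C2 and C1), so the proposed strategy is not optimal.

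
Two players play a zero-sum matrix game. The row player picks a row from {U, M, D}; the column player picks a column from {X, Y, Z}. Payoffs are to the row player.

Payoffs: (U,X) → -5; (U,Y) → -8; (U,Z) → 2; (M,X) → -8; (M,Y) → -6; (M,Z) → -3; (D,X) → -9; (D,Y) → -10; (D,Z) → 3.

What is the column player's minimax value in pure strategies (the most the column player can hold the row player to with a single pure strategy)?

Column maxima: X → -5, Y → -6, Z → 3.
The smallest of these is -6.

-6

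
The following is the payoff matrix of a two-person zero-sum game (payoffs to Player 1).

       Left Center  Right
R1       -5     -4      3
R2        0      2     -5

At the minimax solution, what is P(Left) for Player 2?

8/13

Row minima: R1 → -5, R2 → -5; maximin = -5.
Column maxima: Left → 0, Center → 2, Right → 3; minimax = 0.
-5 ≠ 0, so there is no saddle point; optimal play is mixed.
Center is strictly dominated by Left (it gives Player 1 strictly more in every row), so Player 2 never plays it.
On the remaining 2×2 (R1, R2 vs Left, Right):
Let Player 1 play R1 with probability p. Expected payoff against Left: (-5)p + 0(1−p) = −5p; against Right: 3p + (-5)(1−p) = 8p − 5.
Setting these equal: −5p = 8p − 5 ⇒ −13p = -5 ⇒ p = 5/13, and the value is (-5)·(5/13) = -25/13.
For Player 2: with q = P(Left), equating R1's and R2's payoffs gives −8q + 3 = 5q − 5 ⇒ q = 8/13.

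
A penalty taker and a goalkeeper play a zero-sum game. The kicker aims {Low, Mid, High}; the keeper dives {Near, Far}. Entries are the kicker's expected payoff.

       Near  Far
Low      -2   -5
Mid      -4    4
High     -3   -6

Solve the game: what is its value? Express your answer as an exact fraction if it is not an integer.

-28/11

Row minima: Low → -5, Mid → -4, High → -6; maximin = -4.
Column maxima: Near → -2, Far → 4; minimax = -2.
-4 ≠ -2, so there is no saddle point; optimal play is mixed.
High is strictly dominated by Low, so the kicker never plays it.
On the remaining 2×2 (Low, Mid vs Near, Far):
Let the kicker play Low with probability p. Expected payoff against Near: (-2)p + (-4)(1−p) = 2p − 4; against Far: (-5)p + 4(1−p) = −9p + 4.
Setting these equal: 2p − 4 = −9p + 4 ⇒ 11p = 8 ⇒ p = 8/11, and the value is (2)·(8/11) − 4 = -28/11.
For the keeper: with q = P(Near), equating Low's and Mid's payoffs gives 3q − 5 = −8q + 4 ⇒ q = 9/11.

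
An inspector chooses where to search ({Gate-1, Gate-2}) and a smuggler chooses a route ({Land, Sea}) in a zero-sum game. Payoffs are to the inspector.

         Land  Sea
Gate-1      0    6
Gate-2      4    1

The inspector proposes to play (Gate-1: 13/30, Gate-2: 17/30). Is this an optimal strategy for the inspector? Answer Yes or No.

Against Land this mix gives (13/30)·0 + (17/30)·4 = 34/15.
Against Sea this mix gives (13/30)·6 + (17/30)·1 = 19/6.
The smuggler will play Land, holding the inspector to 34/15. Shifting weight toward the row that does better against Land would raise this floor (the equalizing mix achieves 8/3 against both Land and Sea), so the proposed strategy is not optimal.

No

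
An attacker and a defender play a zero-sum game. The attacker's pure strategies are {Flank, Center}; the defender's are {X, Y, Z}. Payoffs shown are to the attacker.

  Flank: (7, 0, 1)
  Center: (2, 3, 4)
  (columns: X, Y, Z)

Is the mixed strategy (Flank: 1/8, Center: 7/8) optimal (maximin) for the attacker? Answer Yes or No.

Yes

Against X this mix gives (1/8)·7 + (7/8)·2 = 21/8.
Against Y this mix gives (1/8)·0 + (7/8)·3 = 21/8.
Against Z this mix gives (1/8)·1 + (7/8)·4 = 29/8.
All of the defender's active replies (X, Y) yield 21/8, and no column does worse for the attacker. The mix makes the defender indifferent and guarantees 21/8, so it is optimal.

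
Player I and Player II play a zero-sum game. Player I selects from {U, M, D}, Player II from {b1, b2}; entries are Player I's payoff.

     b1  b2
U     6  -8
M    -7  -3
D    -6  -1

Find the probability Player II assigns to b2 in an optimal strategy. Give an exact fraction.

12/19

Row minima: U → -8, M → -7, D → -6; maximin = -6.
Column maxima: b1 → 6, b2 → -1; minimax = -1.
-6 ≠ -1, so there is no saddle point; optimal play is mixed.
M is strictly dominated by D, so Player I never plays it.
On the remaining 2×2 (U, D vs b1, b2):
Let Player I play U with probability p. Expected payoff against b1: 6p + (-6)(1−p) = 12p − 6; against b2: (-8)p + (-1)(1−p) = −7p − 1.
Setting these equal: 12p − 6 = −7p − 1 ⇒ 19p = 5 ⇒ p = 5/19, and the value is (12)·(5/19) − 6 = -54/19.
For Player II: with q = P(b1), equating U's and D's payoffs gives 14q − 8 = −5q − 1 ⇒ q = 7/19.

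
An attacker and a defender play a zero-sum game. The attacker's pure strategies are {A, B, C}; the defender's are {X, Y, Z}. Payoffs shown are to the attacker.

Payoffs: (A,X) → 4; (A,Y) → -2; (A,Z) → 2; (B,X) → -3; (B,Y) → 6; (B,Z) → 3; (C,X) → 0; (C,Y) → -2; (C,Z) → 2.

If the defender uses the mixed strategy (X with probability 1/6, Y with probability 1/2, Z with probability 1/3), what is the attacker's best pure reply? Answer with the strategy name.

B

Expected payoff of A: (1/6)·4 + (1/2)·(-2) + (1/3)·2 = 1/3.
Expected payoff of B: (1/6)·(-3) + (1/2)·6 + (1/3)·3 = 7/2.
Expected payoff of C: (1/6)·0 + (1/2)·(-2) + (1/3)·2 = -1/3.
The largest is 7/2, so the attacker's best response is B.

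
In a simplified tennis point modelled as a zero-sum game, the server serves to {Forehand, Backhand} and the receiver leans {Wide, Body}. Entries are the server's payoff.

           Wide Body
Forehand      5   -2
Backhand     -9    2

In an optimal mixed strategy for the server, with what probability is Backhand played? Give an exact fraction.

Row minima: Forehand → -2, Backhand → -9; maximin = -2.
Column maxima: Wide → 5, Body → 2; minimax = 2.
-2 ≠ 2, so there is no saddle point; optimal play is mixed.
Let the server play Forehand with probability p. Expected payoff against Wide: 5p + (-9)(1−p) = 14p − 9; against Body: (-2)p + 2(1−p) = −4p + 2.
Setting these equal: 14p − 9 = −4p + 2 ⇒ 18p = 11 ⇒ p = 11/18, and the value is (14)·(11/18) − 9 = -4/9.
For the receiver: with q = P(Wide), equating Forehand's and Backhand's payoffs gives 7q − 2 = −11q + 2 ⇒ q = 2/9.

7/18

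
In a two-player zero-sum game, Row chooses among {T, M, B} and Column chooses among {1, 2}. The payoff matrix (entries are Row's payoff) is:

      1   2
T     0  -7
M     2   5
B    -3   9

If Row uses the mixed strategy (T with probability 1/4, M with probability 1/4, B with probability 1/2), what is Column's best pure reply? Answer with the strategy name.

1

If Column plays 1, Row's expected payoff is (1/4)·0 + (1/4)·2 + (1/2)·(-3) = -1.
If Column plays 2, Row's expected payoff is (1/4)·(-7) + (1/4)·5 + (1/2)·9 = 4.
Column minimizes Row's payoff; the smallest is -1, so the best response is 1.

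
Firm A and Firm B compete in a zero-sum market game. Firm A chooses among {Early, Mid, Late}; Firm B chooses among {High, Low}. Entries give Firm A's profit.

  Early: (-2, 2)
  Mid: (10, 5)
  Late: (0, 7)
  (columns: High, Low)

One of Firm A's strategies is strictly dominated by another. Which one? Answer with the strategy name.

Mid gives a strictly higher payoff than Early against every column: 10 > -2, 5 > 2.
So Early is strictly dominated and Firm A never plays it.

Early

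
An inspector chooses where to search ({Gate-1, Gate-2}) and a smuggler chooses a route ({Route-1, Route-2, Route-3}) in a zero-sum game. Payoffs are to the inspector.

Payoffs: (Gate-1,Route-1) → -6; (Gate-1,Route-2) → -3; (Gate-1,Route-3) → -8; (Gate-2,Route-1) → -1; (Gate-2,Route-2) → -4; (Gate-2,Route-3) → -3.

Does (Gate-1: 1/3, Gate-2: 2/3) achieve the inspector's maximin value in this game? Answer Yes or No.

Against Route-1 this mix gives (1/3)·(-6) + (2/3)·(-1) = -8/3.
Against Route-2 this mix gives (1/3)·(-3) + (2/3)·(-4) = -11/3.
Against Route-3 this mix gives (1/3)·(-8) + (2/3)·(-3) = -14/3.
The smuggler will play Route-3, holding the inspector to -14/3. Shifting weight toward the row that does better against Route-3 would raise this floor (the equalizing mix achieves -23/6 against both Route-3 and Route-2), so the proposed strategy is not optimal.

No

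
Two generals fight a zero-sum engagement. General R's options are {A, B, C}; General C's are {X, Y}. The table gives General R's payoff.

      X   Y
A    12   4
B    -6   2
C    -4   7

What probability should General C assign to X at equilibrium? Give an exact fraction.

Row minima: A → 4, B → -6, C → -4; maximin = 4.
Column maxima: X → 12, Y → 7; minimax = 7.
4 ≠ 7, so there is no saddle point; optimal play is mixed.
B is strictly dominated by A, so General R never plays it.
On the remaining 2×2 (A, C vs X, Y):
Let General R play A with probability p. Expected payoff against X: 12p + (-4)(1−p) = 16p − 4; against Y: 4p + 7(1−p) = −3p + 7.
Setting these equal: 16p − 4 = −3p + 7 ⇒ 19p = 11 ⇒ p = 11/19, and the value is (16)·(11/19) − 4 = 100/19.
For General C: with q = P(X), equating A's and C's payoffs gives 8q + 4 = −11q + 7 ⇒ q = 3/19.

3/19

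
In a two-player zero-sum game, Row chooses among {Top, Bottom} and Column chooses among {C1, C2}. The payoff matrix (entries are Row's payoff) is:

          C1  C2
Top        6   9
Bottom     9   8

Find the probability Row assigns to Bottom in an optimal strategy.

3/4

Row minima: Top → 6, Bottom → 8; maximin = 8.
Column maxima: C1 → 9, C2 → 9; minimax = 9.
8 ≠ 9, so there is no saddle point; optimal play is mixed.
Let Row play Top with probability p. Expected payoff against C1: 6p + 9(1−p) = −3p + 9; against C2: 9p + 8(1−p) = p + 8.
Setting these equal: −3p + 9 = p + 8 ⇒ −4p = -1 ⇒ p = 1/4, and the value is (-3)·(1/4) + 9 = 33/4.
For Column: with q = P(C1), equating Top's and Bottom's payoffs gives −3q + 9 = q + 8 ⇒ q = 1/4.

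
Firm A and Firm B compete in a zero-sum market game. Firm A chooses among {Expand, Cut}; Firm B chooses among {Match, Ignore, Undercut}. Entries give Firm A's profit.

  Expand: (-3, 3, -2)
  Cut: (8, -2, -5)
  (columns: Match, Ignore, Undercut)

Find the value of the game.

-31/14

Row minima: Expand → -3, Cut → -5; maximin = -3.
Column maxima: Match → 8, Ignore → 3, Undercut → -2; minimax = -2.
-3 ≠ -2, so there is no saddle point; optimal play is mixed.
Ignore is strictly dominated by Undercut (it gives Firm A strictly more in every row), so Firm B never plays it.
On the remaining 2×2 (Expand, Cut vs Match, Undercut):
Let Firm A play Expand with probability p. Expected payoff against Match: (-3)p + 8(1−p) = −11p + 8; against Undercut: (-2)p + (-5)(1−p) = 3p − 5.
Setting these equal: −11p + 8 = 3p − 5 ⇒ −14p = -13 ⇒ p = 13/14, and the value is (-11)·(13/14) + 8 = -31/14.
For Firm B: with q = P(Match), equating Expand's and Cut's payoffs gives −q − 2 = 13q − 5 ⇒ q = 3/14.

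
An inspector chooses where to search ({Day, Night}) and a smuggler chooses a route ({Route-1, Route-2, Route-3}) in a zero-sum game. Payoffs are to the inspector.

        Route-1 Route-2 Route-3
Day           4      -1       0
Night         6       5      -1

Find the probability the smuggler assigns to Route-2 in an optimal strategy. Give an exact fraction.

Row minima: Day → -1, Night → -1; maximin = -1.
Column maxima: Route-1 → 6, Route-2 → 5, Route-3 → 0; minimax = 0.
-1 ≠ 0, so there is no saddle point; optimal play is mixed.
Route-1 is strictly dominated by Route-2 (it gives the inspector strictly more in every row), so the smuggler never plays it.
On the remaining 2×2 (Day, Night vs Route-2, Route-3):
Let the inspector play Day with probability p. Expected payoff against Route-2: (-1)p + 5(1−p) = −6p + 5; against Route-3: 0p + (-1)(1−p) = p − 1.
Setting these equal: −6p + 5 = p − 1 ⇒ −7p = -6 ⇒ p = 6/7, and the value is (-6)·(6/7) + 5 = -1/7.
For the smuggler: with q = P(Route-2), equating Day's and Night's payoffs gives −q = 6q − 1 ⇒ q = 1/7.

1/7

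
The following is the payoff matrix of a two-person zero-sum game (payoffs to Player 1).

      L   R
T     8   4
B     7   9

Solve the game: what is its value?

22/3

Row minima: T → 4, B → 7; maximin = 7.
Column maxima: L → 8, R → 9; minimax = 8.
7 ≠ 8, so there is no saddle point; optimal play is mixed.
Let Player 1 play T with probability p. Expected payoff against L: 8p + 7(1−p) = p + 7; against R: 4p + 9(1−p) = −5p + 9.
Setting these equal: p + 7 = −5p + 9 ⇒ 6p = 2 ⇒ p = 1/3, and the value is (1)·(1/3) + 7 = 22/3.
For Player 2: with q = P(L), equating T's and B's payoffs gives 4q + 4 = −2q + 9 ⇒ q = 5/6.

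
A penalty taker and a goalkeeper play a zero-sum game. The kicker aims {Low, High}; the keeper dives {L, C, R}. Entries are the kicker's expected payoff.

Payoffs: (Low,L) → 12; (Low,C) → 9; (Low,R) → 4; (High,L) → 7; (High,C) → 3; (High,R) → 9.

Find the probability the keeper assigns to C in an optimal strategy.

5/11

Row minima: Low → 4, High → 3; maximin = 4.
Column maxima: L → 12, C → 9, R → 9; minimax = 9.
4 ≠ 9, so there is no saddle point; optimal play is mixed.
L is strictly dominated by C (it gives the kicker strictly more in every row), so the keeper never plays it.
On the remaining 2×2 (Low, High vs C, R):
Let the kicker play Low with probability p. Expected payoff against C: 9p + 3(1−p) = 6p + 3; against R: 4p + 9(1−p) = −5p + 9.
Setting these equal: 6p + 3 = −5p + 9 ⇒ 11p = 6 ⇒ p = 6/11, and the value is (6)·(6/11) + 3 = 69/11.
For the keeper: with q = P(C), equating Low's and High's payoffs gives 5q + 4 = −6q + 9 ⇒ q = 5/11.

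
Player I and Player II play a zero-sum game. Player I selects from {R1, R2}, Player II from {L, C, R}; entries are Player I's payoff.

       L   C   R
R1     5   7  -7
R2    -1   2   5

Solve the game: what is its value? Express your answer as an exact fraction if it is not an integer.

1

Row minima: R1 → -7, R2 → -1; maximin = -1.
Column maxima: L → 5, C → 7, R → 5; minimax = 5.
-1 ≠ 5, so there is no saddle point; optimal play is mixed.
C is strictly dominated by L (it gives Player I strictly more in every row), so Player II never plays it.
On the remaining 2×2 (R1, R2 vs L, R):
Let Player I play R1 with probability p. Expected payoff against L: 5p + (-1)(1−p) = 6p − 1; against R: (-7)p + 5(1−p) = −12p + 5.
Setting these equal: 6p − 1 = −12p + 5 ⇒ 18p = 6 ⇒ p = 1/3, and the value is (6)·(1/3) − 1 = 1.
For Player II: with q = P(L), equating R1's and R2's payoffs gives 12q − 7 = −6q + 5 ⇒ q = 2/3.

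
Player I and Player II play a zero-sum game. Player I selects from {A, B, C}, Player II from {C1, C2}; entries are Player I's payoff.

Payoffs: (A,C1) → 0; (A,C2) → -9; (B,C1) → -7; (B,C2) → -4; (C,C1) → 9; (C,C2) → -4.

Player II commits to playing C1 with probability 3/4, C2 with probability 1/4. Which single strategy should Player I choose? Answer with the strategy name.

Expected payoff of A: (3/4)·0 + (1/4)·(-9) = -9/4.
Expected payoff of B: (3/4)·(-7) + (1/4)·(-4) = -25/4.
Expected payoff of C: (3/4)·9 + (1/4)·(-4) = 23/4.
The largest is 23/4, so Player I's best response is C.

C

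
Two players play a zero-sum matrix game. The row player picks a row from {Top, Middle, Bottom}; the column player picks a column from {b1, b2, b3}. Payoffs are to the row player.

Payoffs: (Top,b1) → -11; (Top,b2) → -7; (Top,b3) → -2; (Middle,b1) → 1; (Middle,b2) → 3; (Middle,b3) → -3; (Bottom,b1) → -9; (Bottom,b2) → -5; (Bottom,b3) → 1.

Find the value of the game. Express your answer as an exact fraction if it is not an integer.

Row minima: Top → -11, Middle → -3, Bottom → -9; maximin = -3.
Column maxima: b1 → 1, b2 → 3, b3 → 1; minimax = 1.
-3 ≠ 1, so there is no saddle point; optimal play is mixed.
Top is strictly dominated by Bottom, so the row player never plays it.
b2 is strictly dominated by b1 (it gives the row player strictly more in every row), so the column player never plays it.
On the remaining 2×2 (Middle, Bottom vs b1, b3):
Let the row player play Middle with probability p. Expected payoff against b1: 1p + (-9)(1−p) = 10p − 9; against b3: (-3)p + 1(1−p) = −4p + 1.
Setting these equal: 10p − 9 = −4p + 1 ⇒ 14p = 10 ⇒ p = 5/7, and the value is (10)·(5/7) − 9 = -13/7.
For the column player: with q = P(b1), equating Middle's and Bottom's payoffs gives 4q − 3 = −10q + 1 ⇒ q = 2/7.

-13/7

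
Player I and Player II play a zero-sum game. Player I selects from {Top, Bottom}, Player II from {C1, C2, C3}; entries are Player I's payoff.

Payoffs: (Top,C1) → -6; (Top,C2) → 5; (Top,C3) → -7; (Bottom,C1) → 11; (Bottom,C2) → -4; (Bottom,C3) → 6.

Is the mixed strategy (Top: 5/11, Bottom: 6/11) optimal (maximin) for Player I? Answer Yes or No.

Yes

Against C1 this mix gives (5/11)·(-6) + (6/11)·11 = 36/11.
Against C2 this mix gives (5/11)·5 + (6/11)·(-4) = 1/11.
Against C3 this mix gives (5/11)·(-7) + (6/11)·6 = 1/11.
All of Player II's active replies (C2, C3) yield 1/11, and no column does worse for Player I. The mix makes Player II indifferent and guarantees 1/11, so it is optimal.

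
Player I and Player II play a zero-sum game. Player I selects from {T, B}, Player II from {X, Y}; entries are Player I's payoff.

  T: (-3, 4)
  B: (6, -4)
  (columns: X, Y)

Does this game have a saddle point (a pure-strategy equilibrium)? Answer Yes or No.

Row minima: T → -3, B → -4; maximin = -3.
Column maxima: X → 6, Y → 4; minimax = 4.
-3 ≠ 4, so no pure-strategy equilibrium exists.

No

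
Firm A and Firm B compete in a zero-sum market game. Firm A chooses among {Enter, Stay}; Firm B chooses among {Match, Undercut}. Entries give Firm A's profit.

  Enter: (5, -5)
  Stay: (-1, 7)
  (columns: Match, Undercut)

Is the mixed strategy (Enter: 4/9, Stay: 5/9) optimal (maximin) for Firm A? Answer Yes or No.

Against Match this mix gives (4/9)·5 + (5/9)·(-1) = 5/3.
Against Undercut this mix gives (4/9)·(-5) + (5/9)·7 = 5/3.
All of Firm B's active replies (Match, Undercut) yield 5/3, and no column does worse for Firm A. The mix makes Firm B indifferent and guarantees 5/3, so it is optimal.

Yes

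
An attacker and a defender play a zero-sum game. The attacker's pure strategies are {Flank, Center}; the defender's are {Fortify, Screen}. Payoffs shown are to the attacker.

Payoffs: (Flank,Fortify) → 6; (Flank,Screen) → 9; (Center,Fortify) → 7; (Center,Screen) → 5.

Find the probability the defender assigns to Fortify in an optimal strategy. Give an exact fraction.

Row minima: Flank → 6, Center → 5; maximin = 6.
Column maxima: Fortify → 7, Screen → 9; minimax = 7.
6 ≠ 7, so there is no saddle point; optimal play is mixed.
Let the attacker play Flank with probability p. Expected payoff against Fortify: 6p + 7(1−p) = −p + 7; against Screen: 9p + 5(1−p) = 4p + 5.
Setting these equal: −p + 7 = 4p + 5 ⇒ −5p = -2 ⇒ p = 2/5, and the value is (-1)·(2/5) + 7 = 33/5.
For the defender: with q = P(Fortify), equating Flank's and Center's payoffs gives −3q + 9 = 2q + 5 ⇒ q = 4/5.

4/5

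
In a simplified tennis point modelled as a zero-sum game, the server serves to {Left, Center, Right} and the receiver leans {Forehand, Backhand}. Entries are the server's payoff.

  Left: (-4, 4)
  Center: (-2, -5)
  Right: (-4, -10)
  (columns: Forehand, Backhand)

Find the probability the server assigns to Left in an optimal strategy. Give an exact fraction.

Row minima: Left → -4, Center → -5, Right → -10; maximin = -4.
Column maxima: Forehand → -2, Backhand → 4; minimax = -2.
-4 ≠ -2, so there is no saddle point; optimal play is mixed.
Right is strictly dominated by Center, so the server never plays it.
On the remaining 2×2 (Left, Center vs Forehand, Backhand):
Let the server play Left with probability p. Expected payoff against Forehand: (-4)p + (-2)(1−p) = −2p − 2; against Backhand: 4p + (-5)(1−p) = 9p − 5.
Setting these equal: −2p − 2 = 9p − 5 ⇒ −11p = -3 ⇒ p = 3/11, and the value is (-2)·(3/11) − 2 = -28/11.
For the receiver: with q = P(Forehand), equating Left's and Center's payoffs gives −8q + 4 = 3q − 5 ⇒ q = 9/11.

3/11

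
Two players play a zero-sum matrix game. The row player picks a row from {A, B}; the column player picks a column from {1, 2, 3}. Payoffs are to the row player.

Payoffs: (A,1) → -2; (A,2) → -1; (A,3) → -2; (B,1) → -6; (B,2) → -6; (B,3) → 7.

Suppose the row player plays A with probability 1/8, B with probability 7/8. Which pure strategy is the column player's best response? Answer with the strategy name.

1

If the column player plays 1, the row player's expected payoff is (1/8)·(-2) + (7/8)·(-6) = -11/2.
If the column player plays 2, the row player's expected payoff is (1/8)·(-1) + (7/8)·(-6) = -43/8.
If the column player plays 3, the row player's expected payoff is (1/8)·(-2) + (7/8)·7 = 47/8.
The column player minimizes the row player's payoff; the smallest is -11/2, so the best response is 1.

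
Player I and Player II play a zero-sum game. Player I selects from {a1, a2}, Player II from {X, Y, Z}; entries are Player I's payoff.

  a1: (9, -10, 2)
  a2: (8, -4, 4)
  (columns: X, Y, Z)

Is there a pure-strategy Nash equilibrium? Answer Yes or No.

Yes

Row minima: a1 → -10, a2 → -4; maximin = -4.
Column maxima: X → 9, Y → -4, Z → 4; minimax = -4.
maximin = minimax = -4, so a saddle point exists.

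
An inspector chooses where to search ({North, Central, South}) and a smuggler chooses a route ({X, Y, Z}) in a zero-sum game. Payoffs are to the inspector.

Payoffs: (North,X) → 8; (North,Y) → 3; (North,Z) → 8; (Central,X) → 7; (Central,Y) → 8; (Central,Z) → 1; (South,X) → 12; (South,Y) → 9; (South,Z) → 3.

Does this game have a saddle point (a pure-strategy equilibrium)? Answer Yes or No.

Row minima: North → 3, Central → 1, South → 3; maximin = 3.
Column maxima: X → 12, Y → 9, Z → 8; minimax = 8.
3 ≠ 8, so no pure-strategy equilibrium exists.

No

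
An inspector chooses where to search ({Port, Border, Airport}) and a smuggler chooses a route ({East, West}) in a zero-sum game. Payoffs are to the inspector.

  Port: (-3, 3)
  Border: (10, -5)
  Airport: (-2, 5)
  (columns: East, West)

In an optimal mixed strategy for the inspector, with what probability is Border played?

7/22

Row minima: Port → -3, Border → -5, Airport → -2; maximin = -2.
Column maxima: East → 10, West → 5; minimax = 5.
-2 ≠ 5, so there is no saddle point; optimal play is mixed.
Port is strictly dominated by Airport, so the inspector never plays it.
On the remaining 2×2 (Border, Airport vs East, West):
Let the inspector play Border with probability p. Expected payoff against East: 10p + (-2)(1−p) = 12p − 2; against West: (-5)p + 5(1−p) = −10p + 5.
Setting these equal: 12p − 2 = −10p + 5 ⇒ 22p = 7 ⇒ p = 7/22, and the value is (12)·(7/22) − 2 = 20/11.
For the smuggler: with q = P(East), equating Border's and Airport's payoffs gives 15q − 5 = −7q + 5 ⇒ q = 5/11.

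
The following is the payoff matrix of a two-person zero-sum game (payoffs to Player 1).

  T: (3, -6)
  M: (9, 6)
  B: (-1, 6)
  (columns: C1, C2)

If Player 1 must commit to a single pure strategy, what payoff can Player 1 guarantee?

Row minima: T → -6, M → 6, B → -1.
The best of these is 6.

6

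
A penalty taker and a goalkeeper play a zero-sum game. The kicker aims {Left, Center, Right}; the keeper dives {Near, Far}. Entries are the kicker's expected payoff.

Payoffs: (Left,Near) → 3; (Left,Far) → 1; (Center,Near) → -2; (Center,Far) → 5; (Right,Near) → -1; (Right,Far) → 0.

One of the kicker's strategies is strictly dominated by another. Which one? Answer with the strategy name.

Right

Left gives a strictly higher payoff than Right against every column: 3 > -1, 1 > 0.
So Right is strictly dominated and the kicker never plays it.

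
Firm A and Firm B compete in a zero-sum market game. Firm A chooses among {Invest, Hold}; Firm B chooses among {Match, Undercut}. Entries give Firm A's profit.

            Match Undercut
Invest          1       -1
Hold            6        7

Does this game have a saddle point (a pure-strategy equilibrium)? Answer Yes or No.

Row minima: Invest → -1, Hold → 6; maximin = 6.
Column maxima: Match → 6, Undercut → 7; minimax = 6.
maximin = minimax = 6, so a saddle point exists.

Yes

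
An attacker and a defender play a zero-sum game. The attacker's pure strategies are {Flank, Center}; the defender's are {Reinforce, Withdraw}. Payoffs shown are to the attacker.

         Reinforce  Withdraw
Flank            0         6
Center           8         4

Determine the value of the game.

24/5

Row minima: Flank → 0, Center → 4; maximin = 4.
Column maxima: Reinforce → 8, Withdraw → 6; minimax = 6.
4 ≠ 6, so there is no saddle point; optimal play is mixed.
Let the attacker play Flank with probability p. Expected payoff against Reinforce: 0p + 8(1−p) = −8p + 8; against Withdraw: 6p + 4(1−p) = 2p + 4.
Setting these equal: −8p + 8 = 2p + 4 ⇒ −10p = -4 ⇒ p = 2/5, and the value is (-8)·(2/5) + 8 = 24/5.
For the defender: with q = P(Reinforce), equating Flank's and Center's payoffs gives −6q + 6 = 4q + 4 ⇒ q = 1/5.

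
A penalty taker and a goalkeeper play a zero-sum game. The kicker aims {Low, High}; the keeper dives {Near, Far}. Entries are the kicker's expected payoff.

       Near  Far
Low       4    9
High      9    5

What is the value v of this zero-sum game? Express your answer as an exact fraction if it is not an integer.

61/9

Row minima: Low → 4, High → 5; maximin = 5.
Column maxima: Near → 9, Far → 9; minimax = 9.
5 ≠ 9, so there is no saddle point; optimal play is mixed.
Let the kicker play Low with probability p. Expected payoff against Near: 4p + 9(1−p) = −5p + 9; against Far: 9p + 5(1−p) = 4p + 5.
Setting these equal: −5p + 9 = 4p + 5 ⇒ −9p = -4 ⇒ p = 4/9, and the value is (-5)·(4/9) + 9 = 61/9.
For the keeper: with q = P(Near), equating Low's and High's payoffs gives −5q + 9 = 4q + 5 ⇒ q = 4/9.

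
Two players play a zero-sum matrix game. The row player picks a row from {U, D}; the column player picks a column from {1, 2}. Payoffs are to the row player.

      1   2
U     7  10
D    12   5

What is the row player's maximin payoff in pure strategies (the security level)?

7

Row minima: U → 7, D → 5.
The best of these is 7.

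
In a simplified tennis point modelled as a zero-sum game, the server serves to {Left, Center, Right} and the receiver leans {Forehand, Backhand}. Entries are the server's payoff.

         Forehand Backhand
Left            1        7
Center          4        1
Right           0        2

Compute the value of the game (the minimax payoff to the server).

Row minima: Left → 1, Center → 1, Right → 0; maximin = 1.
Column maxima: Forehand → 4, Backhand → 7; minimax = 4.
1 ≠ 4, so there is no saddle point; optimal play is mixed.
Right is strictly dominated by Left, so the server never plays it.
On the remaining 2×2 (Left, Center vs Forehand, Backhand):
Let the server play Left with probability p. Expected payoff against Forehand: 1p + 4(1−p) = −3p + 4; against Backhand: 7p + 1(1−p) = 6p + 1.
Setting these equal: −3p + 4 = 6p + 1 ⇒ −9p = -3 ⇒ p = 1/3, and the value is (-3)·(1/3) + 4 = 3.
For the receiver: with q = P(Forehand), equating Left's and Center's payoffs gives −6q + 7 = 3q + 1 ⇒ q = 2/3.

3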